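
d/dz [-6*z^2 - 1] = -12*z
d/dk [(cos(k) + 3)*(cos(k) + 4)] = -(2*cos(k) + 7)*sin(k)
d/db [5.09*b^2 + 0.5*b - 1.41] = 10.18*b + 0.5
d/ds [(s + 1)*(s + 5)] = 2*s + 6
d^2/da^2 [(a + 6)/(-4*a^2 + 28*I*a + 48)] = ((a + 6)*(2*a - 7*I)^2 + (3*a + 6 - 7*I)*(-a^2 + 7*I*a + 12))/(2*(-a^2 + 7*I*a + 12)^3)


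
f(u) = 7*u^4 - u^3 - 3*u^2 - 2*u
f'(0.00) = -2.00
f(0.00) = 0.00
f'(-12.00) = -48746.00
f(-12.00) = 146472.00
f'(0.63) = 0.03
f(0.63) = -1.60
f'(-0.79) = -12.94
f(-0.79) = 2.93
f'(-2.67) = -540.32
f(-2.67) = 358.74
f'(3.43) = 1072.03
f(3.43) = 886.38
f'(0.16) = -2.92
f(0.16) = -0.40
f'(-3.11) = -854.60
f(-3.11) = 662.13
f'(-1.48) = -90.46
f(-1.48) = 33.22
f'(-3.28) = -1002.65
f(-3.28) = 819.77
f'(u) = 28*u^3 - 3*u^2 - 6*u - 2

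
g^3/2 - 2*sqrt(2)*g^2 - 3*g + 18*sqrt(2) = (g/2 + sqrt(2))*(g - 3*sqrt(2))^2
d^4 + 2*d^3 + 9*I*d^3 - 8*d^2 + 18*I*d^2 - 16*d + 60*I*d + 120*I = (d + 2)*(d - 2*I)*(d + 5*I)*(d + 6*I)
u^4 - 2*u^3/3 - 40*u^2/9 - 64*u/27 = u*(u - 8/3)*(u + 2/3)*(u + 4/3)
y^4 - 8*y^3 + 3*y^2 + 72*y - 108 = (y - 6)*(y - 3)*(y - 2)*(y + 3)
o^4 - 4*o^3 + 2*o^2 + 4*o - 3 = (o - 3)*(o - 1)^2*(o + 1)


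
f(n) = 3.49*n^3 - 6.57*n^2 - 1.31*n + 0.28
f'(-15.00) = 2551.54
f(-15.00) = -13237.07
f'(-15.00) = 2551.54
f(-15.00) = -13237.07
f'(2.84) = 45.82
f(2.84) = 23.51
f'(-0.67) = 12.19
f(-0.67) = -2.84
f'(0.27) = -4.09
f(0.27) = -0.48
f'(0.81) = -5.08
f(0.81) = -3.24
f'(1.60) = 4.47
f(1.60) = -4.34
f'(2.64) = 36.97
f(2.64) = 15.25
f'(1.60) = 4.47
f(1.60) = -4.34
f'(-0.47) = 7.18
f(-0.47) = -0.92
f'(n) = 10.47*n^2 - 13.14*n - 1.31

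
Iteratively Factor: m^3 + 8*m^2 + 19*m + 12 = (m + 4)*(m^2 + 4*m + 3) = (m + 3)*(m + 4)*(m + 1)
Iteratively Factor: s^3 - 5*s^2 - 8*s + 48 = (s - 4)*(s^2 - s - 12) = (s - 4)*(s + 3)*(s - 4)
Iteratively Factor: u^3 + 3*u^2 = (u)*(u^2 + 3*u) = u^2*(u + 3)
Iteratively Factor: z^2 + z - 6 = (z - 2)*(z + 3)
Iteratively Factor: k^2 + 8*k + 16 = (k + 4)*(k + 4)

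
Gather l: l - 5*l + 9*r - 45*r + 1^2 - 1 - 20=-4*l - 36*r - 20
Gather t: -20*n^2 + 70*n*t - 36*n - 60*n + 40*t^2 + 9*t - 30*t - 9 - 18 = -20*n^2 - 96*n + 40*t^2 + t*(70*n - 21) - 27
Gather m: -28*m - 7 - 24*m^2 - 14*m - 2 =-24*m^2 - 42*m - 9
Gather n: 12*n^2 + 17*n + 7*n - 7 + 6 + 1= 12*n^2 + 24*n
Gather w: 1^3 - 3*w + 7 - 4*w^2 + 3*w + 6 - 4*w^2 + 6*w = -8*w^2 + 6*w + 14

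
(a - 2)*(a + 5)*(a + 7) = a^3 + 10*a^2 + 11*a - 70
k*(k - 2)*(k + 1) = k^3 - k^2 - 2*k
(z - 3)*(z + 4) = z^2 + z - 12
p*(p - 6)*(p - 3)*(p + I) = p^4 - 9*p^3 + I*p^3 + 18*p^2 - 9*I*p^2 + 18*I*p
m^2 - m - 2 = (m - 2)*(m + 1)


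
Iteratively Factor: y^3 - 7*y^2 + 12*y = (y - 4)*(y^2 - 3*y) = y*(y - 4)*(y - 3)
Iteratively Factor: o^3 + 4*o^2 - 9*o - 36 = (o - 3)*(o^2 + 7*o + 12) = (o - 3)*(o + 3)*(o + 4)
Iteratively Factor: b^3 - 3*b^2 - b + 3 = (b + 1)*(b^2 - 4*b + 3) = (b - 1)*(b + 1)*(b - 3)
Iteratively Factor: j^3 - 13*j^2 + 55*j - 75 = (j - 5)*(j^2 - 8*j + 15) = (j - 5)^2*(j - 3)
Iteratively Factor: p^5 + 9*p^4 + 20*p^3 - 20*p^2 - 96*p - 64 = (p + 4)*(p^4 + 5*p^3 - 20*p - 16) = (p + 4)^2*(p^3 + p^2 - 4*p - 4) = (p + 2)*(p + 4)^2*(p^2 - p - 2) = (p - 2)*(p + 2)*(p + 4)^2*(p + 1)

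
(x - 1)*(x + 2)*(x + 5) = x^3 + 6*x^2 + 3*x - 10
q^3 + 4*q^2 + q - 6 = (q - 1)*(q + 2)*(q + 3)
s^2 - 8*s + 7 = (s - 7)*(s - 1)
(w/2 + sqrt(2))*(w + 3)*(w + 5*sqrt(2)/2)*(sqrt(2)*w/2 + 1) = sqrt(2)*w^4/4 + 3*sqrt(2)*w^3/4 + 11*w^3/4 + 19*sqrt(2)*w^2/4 + 33*w^2/4 + 5*w + 57*sqrt(2)*w/4 + 15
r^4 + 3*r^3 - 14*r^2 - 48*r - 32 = (r - 4)*(r + 1)*(r + 2)*(r + 4)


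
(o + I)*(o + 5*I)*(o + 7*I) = o^3 + 13*I*o^2 - 47*o - 35*I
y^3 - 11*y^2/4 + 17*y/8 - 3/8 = (y - 3/2)*(y - 1)*(y - 1/4)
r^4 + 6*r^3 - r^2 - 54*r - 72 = (r - 3)*(r + 2)*(r + 3)*(r + 4)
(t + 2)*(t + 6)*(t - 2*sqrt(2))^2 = t^4 - 4*sqrt(2)*t^3 + 8*t^3 - 32*sqrt(2)*t^2 + 20*t^2 - 48*sqrt(2)*t + 64*t + 96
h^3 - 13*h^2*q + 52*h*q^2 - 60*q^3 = (h - 6*q)*(h - 5*q)*(h - 2*q)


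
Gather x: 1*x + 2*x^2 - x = 2*x^2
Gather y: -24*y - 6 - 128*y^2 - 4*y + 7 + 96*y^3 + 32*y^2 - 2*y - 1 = 96*y^3 - 96*y^2 - 30*y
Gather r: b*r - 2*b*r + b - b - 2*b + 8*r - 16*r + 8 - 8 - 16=-2*b + r*(-b - 8) - 16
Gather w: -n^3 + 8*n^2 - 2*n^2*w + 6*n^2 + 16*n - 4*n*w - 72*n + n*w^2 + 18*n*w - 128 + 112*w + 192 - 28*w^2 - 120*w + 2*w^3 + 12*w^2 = -n^3 + 14*n^2 - 56*n + 2*w^3 + w^2*(n - 16) + w*(-2*n^2 + 14*n - 8) + 64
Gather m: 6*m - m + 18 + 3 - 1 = 5*m + 20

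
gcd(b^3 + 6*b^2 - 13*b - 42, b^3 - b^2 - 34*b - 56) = b + 2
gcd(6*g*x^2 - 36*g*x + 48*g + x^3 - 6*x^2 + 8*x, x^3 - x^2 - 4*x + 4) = x - 2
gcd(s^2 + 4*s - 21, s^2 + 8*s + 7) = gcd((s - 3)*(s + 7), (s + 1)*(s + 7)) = s + 7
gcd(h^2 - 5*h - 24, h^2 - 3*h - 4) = 1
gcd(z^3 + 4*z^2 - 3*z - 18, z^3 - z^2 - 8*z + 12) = z^2 + z - 6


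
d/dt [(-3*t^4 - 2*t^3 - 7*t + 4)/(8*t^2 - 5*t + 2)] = (-48*t^5 + 29*t^4 - 4*t^3 + 44*t^2 - 64*t + 6)/(64*t^4 - 80*t^3 + 57*t^2 - 20*t + 4)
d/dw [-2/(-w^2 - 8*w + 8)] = 4*(-w - 4)/(w^2 + 8*w - 8)^2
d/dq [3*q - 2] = 3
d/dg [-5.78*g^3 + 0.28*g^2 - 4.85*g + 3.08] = -17.34*g^2 + 0.56*g - 4.85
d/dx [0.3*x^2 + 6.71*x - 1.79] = 0.6*x + 6.71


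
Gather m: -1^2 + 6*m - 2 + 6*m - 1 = 12*m - 4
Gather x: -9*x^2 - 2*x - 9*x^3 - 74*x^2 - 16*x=-9*x^3 - 83*x^2 - 18*x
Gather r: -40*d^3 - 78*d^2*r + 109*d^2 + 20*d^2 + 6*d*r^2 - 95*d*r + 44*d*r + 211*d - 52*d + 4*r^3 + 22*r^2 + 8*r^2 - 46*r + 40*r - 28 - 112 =-40*d^3 + 129*d^2 + 159*d + 4*r^3 + r^2*(6*d + 30) + r*(-78*d^2 - 51*d - 6) - 140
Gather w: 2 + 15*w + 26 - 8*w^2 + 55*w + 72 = -8*w^2 + 70*w + 100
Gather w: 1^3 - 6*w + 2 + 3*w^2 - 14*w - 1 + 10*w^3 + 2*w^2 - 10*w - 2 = 10*w^3 + 5*w^2 - 30*w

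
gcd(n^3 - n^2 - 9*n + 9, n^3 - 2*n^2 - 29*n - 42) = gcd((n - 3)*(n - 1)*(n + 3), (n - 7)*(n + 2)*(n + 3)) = n + 3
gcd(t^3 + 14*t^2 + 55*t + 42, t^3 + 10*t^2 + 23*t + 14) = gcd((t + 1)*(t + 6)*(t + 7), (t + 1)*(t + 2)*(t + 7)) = t^2 + 8*t + 7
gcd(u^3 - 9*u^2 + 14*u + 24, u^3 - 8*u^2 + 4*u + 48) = u^2 - 10*u + 24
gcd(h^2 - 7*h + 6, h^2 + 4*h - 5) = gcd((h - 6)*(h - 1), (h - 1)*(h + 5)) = h - 1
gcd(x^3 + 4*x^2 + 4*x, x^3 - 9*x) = x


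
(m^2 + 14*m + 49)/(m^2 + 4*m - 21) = (m + 7)/(m - 3)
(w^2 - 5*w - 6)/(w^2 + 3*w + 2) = (w - 6)/(w + 2)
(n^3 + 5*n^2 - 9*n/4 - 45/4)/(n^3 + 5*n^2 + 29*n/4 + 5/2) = (4*n^3 + 20*n^2 - 9*n - 45)/(4*n^3 + 20*n^2 + 29*n + 10)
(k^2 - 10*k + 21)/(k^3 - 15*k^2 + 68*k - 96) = (k - 7)/(k^2 - 12*k + 32)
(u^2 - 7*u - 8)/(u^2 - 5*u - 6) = (u - 8)/(u - 6)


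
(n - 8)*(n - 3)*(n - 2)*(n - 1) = n^4 - 14*n^3 + 59*n^2 - 94*n + 48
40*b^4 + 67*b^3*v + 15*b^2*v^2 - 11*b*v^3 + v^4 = (-8*b + v)*(-5*b + v)*(b + v)^2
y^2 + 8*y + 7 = (y + 1)*(y + 7)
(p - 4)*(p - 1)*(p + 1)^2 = p^4 - 3*p^3 - 5*p^2 + 3*p + 4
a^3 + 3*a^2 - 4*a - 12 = (a - 2)*(a + 2)*(a + 3)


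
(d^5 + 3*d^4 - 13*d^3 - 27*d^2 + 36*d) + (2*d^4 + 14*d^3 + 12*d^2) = d^5 + 5*d^4 + d^3 - 15*d^2 + 36*d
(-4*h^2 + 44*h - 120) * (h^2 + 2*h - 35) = -4*h^4 + 36*h^3 + 108*h^2 - 1780*h + 4200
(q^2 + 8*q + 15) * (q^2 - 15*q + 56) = q^4 - 7*q^3 - 49*q^2 + 223*q + 840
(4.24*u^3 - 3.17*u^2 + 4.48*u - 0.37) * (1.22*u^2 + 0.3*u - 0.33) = 5.1728*u^5 - 2.5954*u^4 + 3.1154*u^3 + 1.9387*u^2 - 1.5894*u + 0.1221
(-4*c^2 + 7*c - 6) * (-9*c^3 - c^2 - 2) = 36*c^5 - 59*c^4 + 47*c^3 + 14*c^2 - 14*c + 12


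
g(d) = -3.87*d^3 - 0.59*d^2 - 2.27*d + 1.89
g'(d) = -11.61*d^2 - 1.18*d - 2.27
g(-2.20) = 45.24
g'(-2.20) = -55.87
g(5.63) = -720.21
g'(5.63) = -376.91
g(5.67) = -735.39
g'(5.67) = -382.21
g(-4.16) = 279.73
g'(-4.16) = -198.28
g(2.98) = -112.53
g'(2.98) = -108.89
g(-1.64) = 21.10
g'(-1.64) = -31.56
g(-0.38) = 2.88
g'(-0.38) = -3.50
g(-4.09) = 266.08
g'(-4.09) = -191.66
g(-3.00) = 107.88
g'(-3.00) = -103.22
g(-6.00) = 830.19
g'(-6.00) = -413.15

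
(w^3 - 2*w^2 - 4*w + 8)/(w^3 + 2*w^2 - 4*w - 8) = (w - 2)/(w + 2)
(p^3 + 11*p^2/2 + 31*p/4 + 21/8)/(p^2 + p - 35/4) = (4*p^2 + 8*p + 3)/(2*(2*p - 5))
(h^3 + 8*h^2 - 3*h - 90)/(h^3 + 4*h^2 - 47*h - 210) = (h - 3)/(h - 7)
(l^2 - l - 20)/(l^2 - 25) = (l + 4)/(l + 5)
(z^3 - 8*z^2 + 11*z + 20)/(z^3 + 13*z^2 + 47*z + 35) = (z^2 - 9*z + 20)/(z^2 + 12*z + 35)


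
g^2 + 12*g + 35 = (g + 5)*(g + 7)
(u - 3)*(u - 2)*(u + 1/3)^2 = u^4 - 13*u^3/3 + 25*u^2/9 + 31*u/9 + 2/3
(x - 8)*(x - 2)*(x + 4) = x^3 - 6*x^2 - 24*x + 64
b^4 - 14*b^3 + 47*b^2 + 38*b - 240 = (b - 8)*(b - 5)*(b - 3)*(b + 2)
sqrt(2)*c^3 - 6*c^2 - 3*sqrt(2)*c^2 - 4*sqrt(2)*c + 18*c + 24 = (c - 4)*(c - 3*sqrt(2))*(sqrt(2)*c + sqrt(2))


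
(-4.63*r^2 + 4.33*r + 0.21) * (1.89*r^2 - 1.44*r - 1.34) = -8.7507*r^4 + 14.8509*r^3 + 0.3659*r^2 - 6.1046*r - 0.2814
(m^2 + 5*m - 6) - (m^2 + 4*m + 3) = m - 9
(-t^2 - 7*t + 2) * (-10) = 10*t^2 + 70*t - 20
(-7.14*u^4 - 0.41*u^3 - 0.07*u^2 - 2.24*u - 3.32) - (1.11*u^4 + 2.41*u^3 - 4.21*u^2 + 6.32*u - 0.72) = -8.25*u^4 - 2.82*u^3 + 4.14*u^2 - 8.56*u - 2.6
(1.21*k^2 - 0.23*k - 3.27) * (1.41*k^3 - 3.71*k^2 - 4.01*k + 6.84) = 1.7061*k^5 - 4.8134*k^4 - 8.6095*k^3 + 21.3304*k^2 + 11.5395*k - 22.3668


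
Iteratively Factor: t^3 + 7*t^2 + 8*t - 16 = (t - 1)*(t^2 + 8*t + 16) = (t - 1)*(t + 4)*(t + 4)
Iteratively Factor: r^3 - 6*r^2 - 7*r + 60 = (r - 4)*(r^2 - 2*r - 15) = (r - 5)*(r - 4)*(r + 3)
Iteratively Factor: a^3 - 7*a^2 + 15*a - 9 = (a - 1)*(a^2 - 6*a + 9) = (a - 3)*(a - 1)*(a - 3)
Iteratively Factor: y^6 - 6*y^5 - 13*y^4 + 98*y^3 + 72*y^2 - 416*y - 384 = (y - 4)*(y^5 - 2*y^4 - 21*y^3 + 14*y^2 + 128*y + 96) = (y - 4)*(y + 2)*(y^4 - 4*y^3 - 13*y^2 + 40*y + 48) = (y - 4)^2*(y + 2)*(y^3 - 13*y - 12) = (y - 4)^2*(y + 2)*(y + 3)*(y^2 - 3*y - 4) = (y - 4)^3*(y + 2)*(y + 3)*(y + 1)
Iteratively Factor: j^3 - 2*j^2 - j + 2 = (j - 2)*(j^2 - 1) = (j - 2)*(j - 1)*(j + 1)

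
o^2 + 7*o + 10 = (o + 2)*(o + 5)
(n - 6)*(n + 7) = n^2 + n - 42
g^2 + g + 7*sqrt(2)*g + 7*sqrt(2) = (g + 1)*(g + 7*sqrt(2))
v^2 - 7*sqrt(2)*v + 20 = (v - 5*sqrt(2))*(v - 2*sqrt(2))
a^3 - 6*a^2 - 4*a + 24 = (a - 6)*(a - 2)*(a + 2)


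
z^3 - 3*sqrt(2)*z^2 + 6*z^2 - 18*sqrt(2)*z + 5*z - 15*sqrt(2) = (z + 1)*(z + 5)*(z - 3*sqrt(2))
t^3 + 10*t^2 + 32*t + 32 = (t + 2)*(t + 4)^2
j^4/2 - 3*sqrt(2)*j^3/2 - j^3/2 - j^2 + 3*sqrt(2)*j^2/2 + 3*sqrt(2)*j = j*(j/2 + 1/2)*(j - 2)*(j - 3*sqrt(2))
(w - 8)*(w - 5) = w^2 - 13*w + 40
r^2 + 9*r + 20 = (r + 4)*(r + 5)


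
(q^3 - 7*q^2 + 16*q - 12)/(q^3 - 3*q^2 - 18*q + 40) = (q^2 - 5*q + 6)/(q^2 - q - 20)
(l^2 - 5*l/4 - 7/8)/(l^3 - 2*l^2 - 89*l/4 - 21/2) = (4*l - 7)/(2*(2*l^2 - 5*l - 42))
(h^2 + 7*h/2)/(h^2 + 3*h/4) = 2*(2*h + 7)/(4*h + 3)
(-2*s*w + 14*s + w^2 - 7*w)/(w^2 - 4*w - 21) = (-2*s + w)/(w + 3)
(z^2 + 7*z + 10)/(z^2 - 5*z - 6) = (z^2 + 7*z + 10)/(z^2 - 5*z - 6)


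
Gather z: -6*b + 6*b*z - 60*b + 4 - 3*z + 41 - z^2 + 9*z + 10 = -66*b - z^2 + z*(6*b + 6) + 55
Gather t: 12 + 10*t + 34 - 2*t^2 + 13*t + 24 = -2*t^2 + 23*t + 70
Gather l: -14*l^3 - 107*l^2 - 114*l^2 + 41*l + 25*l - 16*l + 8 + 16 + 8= -14*l^3 - 221*l^2 + 50*l + 32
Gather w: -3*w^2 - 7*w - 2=-3*w^2 - 7*w - 2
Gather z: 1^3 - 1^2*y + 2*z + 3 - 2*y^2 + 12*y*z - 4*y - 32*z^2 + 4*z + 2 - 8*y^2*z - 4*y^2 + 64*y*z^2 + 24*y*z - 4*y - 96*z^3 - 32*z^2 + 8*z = -6*y^2 - 9*y - 96*z^3 + z^2*(64*y - 64) + z*(-8*y^2 + 36*y + 14) + 6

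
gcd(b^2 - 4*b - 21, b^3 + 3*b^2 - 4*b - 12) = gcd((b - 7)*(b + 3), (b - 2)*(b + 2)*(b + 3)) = b + 3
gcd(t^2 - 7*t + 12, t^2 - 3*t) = t - 3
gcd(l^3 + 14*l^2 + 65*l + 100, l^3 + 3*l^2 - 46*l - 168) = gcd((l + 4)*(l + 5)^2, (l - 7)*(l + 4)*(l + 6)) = l + 4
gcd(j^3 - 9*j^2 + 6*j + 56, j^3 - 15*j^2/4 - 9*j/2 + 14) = j^2 - 2*j - 8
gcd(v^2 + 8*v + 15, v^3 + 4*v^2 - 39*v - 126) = v + 3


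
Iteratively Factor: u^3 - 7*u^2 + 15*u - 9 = (u - 3)*(u^2 - 4*u + 3) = (u - 3)^2*(u - 1)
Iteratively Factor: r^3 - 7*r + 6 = (r - 1)*(r^2 + r - 6) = (r - 1)*(r + 3)*(r - 2)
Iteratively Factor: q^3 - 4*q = (q)*(q^2 - 4) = q*(q - 2)*(q + 2)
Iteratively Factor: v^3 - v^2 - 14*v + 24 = (v - 2)*(v^2 + v - 12) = (v - 3)*(v - 2)*(v + 4)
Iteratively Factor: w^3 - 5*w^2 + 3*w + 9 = (w - 3)*(w^2 - 2*w - 3) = (w - 3)^2*(w + 1)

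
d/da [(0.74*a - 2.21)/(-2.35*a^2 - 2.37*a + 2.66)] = (1.739*a^2 - 10.387*a - 3.2693)/(5.5225*a^4 + 11.139*a^3 - 6.8851*a^2 - 12.6084*a + 7.0756)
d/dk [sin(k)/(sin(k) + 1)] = cos(k)/(sin(k) + 1)^2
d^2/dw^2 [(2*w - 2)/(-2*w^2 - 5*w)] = 4*(-4*w^3 + 12*w^2 + 30*w + 25)/(w^3*(8*w^3 + 60*w^2 + 150*w + 125))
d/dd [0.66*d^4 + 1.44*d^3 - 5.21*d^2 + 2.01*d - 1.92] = 2.64*d^3 + 4.32*d^2 - 10.42*d + 2.01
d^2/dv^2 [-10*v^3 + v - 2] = -60*v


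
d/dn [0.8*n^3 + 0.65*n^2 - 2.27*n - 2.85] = 2.4*n^2 + 1.3*n - 2.27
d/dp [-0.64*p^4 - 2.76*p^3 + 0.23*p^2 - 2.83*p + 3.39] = -2.56*p^3 - 8.28*p^2 + 0.46*p - 2.83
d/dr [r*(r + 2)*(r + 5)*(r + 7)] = 4*r^3 + 42*r^2 + 118*r + 70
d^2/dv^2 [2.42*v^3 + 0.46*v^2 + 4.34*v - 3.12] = 14.52*v + 0.92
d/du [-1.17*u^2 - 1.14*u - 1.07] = -2.34*u - 1.14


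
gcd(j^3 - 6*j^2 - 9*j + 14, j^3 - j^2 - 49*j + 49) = j^2 - 8*j + 7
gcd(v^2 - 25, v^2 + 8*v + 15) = v + 5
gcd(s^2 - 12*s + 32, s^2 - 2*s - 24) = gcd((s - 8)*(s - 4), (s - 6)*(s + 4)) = 1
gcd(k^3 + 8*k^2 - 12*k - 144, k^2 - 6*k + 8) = k - 4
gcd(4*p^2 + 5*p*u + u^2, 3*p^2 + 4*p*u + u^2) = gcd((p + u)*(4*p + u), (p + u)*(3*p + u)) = p + u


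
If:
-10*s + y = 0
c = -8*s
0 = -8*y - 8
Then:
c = 4/5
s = -1/10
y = -1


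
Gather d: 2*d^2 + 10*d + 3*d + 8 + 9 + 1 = 2*d^2 + 13*d + 18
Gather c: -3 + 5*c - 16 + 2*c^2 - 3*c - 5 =2*c^2 + 2*c - 24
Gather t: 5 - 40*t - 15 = -40*t - 10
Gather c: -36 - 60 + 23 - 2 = -75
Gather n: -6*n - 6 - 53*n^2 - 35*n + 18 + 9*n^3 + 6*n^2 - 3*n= 9*n^3 - 47*n^2 - 44*n + 12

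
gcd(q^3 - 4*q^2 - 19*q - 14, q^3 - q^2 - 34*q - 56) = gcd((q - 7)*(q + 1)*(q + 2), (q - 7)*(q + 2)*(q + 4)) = q^2 - 5*q - 14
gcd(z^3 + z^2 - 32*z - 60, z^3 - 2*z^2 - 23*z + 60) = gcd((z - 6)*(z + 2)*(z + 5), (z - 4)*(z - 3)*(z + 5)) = z + 5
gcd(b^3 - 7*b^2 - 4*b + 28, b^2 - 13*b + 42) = b - 7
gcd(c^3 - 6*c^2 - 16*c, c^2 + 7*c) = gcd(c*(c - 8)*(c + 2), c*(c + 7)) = c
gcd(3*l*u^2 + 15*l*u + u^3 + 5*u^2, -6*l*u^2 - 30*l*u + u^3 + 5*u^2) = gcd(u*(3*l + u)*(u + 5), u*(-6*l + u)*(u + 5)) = u^2 + 5*u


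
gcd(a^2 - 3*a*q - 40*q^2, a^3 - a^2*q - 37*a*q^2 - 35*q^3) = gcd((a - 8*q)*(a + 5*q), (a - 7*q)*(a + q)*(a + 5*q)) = a + 5*q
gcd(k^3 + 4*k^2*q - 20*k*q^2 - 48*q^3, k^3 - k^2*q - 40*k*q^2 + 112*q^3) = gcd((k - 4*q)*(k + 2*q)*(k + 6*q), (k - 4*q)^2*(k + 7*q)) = -k + 4*q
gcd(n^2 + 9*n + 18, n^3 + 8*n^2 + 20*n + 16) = 1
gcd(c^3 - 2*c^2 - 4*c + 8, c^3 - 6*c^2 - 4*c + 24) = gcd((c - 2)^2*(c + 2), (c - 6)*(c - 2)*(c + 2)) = c^2 - 4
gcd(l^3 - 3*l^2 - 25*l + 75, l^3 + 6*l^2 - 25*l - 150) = l^2 - 25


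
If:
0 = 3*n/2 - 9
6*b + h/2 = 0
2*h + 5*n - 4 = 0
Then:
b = 13/12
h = -13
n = 6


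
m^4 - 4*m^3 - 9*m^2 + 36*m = m*(m - 4)*(m - 3)*(m + 3)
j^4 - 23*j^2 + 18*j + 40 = (j - 4)*(j - 2)*(j + 1)*(j + 5)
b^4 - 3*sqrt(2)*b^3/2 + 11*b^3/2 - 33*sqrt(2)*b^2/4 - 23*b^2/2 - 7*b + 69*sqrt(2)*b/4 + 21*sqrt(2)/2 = (b - 2)*(b + 1/2)*(b + 7)*(b - 3*sqrt(2)/2)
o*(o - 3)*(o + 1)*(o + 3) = o^4 + o^3 - 9*o^2 - 9*o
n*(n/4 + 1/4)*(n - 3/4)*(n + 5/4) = n^4/4 + 3*n^3/8 - 7*n^2/64 - 15*n/64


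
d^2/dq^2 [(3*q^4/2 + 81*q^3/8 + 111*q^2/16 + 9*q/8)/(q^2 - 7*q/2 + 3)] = 3*(8*q^6 - 84*q^5 + 366*q^4 - 37*q^3 - 1602*q^2 + 1404*q + 396)/(8*q^6 - 84*q^5 + 366*q^4 - 847*q^3 + 1098*q^2 - 756*q + 216)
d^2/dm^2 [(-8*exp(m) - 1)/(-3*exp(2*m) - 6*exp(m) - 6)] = 2*(4*exp(4*m) - 6*exp(3*m) - 45*exp(2*m) - 18*exp(m) + 14)*exp(m)/(3*(exp(6*m) + 6*exp(5*m) + 18*exp(4*m) + 32*exp(3*m) + 36*exp(2*m) + 24*exp(m) + 8))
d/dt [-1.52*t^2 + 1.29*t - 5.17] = 1.29 - 3.04*t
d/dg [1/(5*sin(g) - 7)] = -5*cos(g)/(5*sin(g) - 7)^2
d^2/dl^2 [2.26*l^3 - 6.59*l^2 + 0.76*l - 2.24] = 13.56*l - 13.18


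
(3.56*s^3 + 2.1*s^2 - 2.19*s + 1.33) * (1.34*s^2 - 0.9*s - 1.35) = 4.7704*s^5 - 0.39*s^4 - 9.6306*s^3 + 0.9182*s^2 + 1.7595*s - 1.7955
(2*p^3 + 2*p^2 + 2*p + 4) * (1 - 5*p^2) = -10*p^5 - 10*p^4 - 8*p^3 - 18*p^2 + 2*p + 4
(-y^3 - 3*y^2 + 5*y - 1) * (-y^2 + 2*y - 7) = y^5 + y^4 - 4*y^3 + 32*y^2 - 37*y + 7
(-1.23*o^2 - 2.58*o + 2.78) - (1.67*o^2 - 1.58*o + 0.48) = -2.9*o^2 - 1.0*o + 2.3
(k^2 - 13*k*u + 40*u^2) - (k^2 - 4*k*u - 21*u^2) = -9*k*u + 61*u^2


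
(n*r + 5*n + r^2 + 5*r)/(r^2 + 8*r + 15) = (n + r)/(r + 3)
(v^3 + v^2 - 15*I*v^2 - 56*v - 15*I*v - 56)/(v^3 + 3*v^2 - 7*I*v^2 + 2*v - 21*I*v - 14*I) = (v - 8*I)/(v + 2)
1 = 1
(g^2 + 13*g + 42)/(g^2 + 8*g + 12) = (g + 7)/(g + 2)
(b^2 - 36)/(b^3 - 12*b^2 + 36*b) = (b + 6)/(b*(b - 6))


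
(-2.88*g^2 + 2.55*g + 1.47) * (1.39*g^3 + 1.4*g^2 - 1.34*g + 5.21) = -4.0032*g^5 - 0.487500000000001*g^4 + 9.4725*g^3 - 16.3638*g^2 + 11.3157*g + 7.6587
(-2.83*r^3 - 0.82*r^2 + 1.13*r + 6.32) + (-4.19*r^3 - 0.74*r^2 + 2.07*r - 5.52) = -7.02*r^3 - 1.56*r^2 + 3.2*r + 0.800000000000001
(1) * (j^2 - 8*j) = j^2 - 8*j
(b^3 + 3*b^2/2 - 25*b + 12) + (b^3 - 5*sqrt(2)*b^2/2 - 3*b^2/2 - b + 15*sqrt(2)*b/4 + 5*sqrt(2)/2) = 2*b^3 - 5*sqrt(2)*b^2/2 - 26*b + 15*sqrt(2)*b/4 + 5*sqrt(2)/2 + 12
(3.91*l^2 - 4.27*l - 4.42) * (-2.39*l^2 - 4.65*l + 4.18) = -9.3449*l^4 - 7.9762*l^3 + 46.7631*l^2 + 2.7044*l - 18.4756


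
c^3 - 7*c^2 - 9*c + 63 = (c - 7)*(c - 3)*(c + 3)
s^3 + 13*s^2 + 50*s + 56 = (s + 2)*(s + 4)*(s + 7)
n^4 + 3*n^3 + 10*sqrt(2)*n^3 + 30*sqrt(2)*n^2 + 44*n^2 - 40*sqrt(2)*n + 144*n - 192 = (n - 1)*(n + 4)*(n + 4*sqrt(2))*(n + 6*sqrt(2))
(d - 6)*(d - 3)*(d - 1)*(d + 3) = d^4 - 7*d^3 - 3*d^2 + 63*d - 54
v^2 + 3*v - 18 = (v - 3)*(v + 6)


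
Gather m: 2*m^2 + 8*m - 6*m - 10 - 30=2*m^2 + 2*m - 40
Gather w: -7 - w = -w - 7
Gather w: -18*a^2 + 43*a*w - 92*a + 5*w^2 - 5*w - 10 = -18*a^2 - 92*a + 5*w^2 + w*(43*a - 5) - 10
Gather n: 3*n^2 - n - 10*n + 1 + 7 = 3*n^2 - 11*n + 8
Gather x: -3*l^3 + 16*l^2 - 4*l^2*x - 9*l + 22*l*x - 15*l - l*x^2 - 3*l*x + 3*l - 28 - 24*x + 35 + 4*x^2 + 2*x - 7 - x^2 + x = -3*l^3 + 16*l^2 - 21*l + x^2*(3 - l) + x*(-4*l^2 + 19*l - 21)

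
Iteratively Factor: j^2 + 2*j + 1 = (j + 1)*(j + 1)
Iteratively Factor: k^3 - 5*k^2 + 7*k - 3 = (k - 1)*(k^2 - 4*k + 3) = (k - 1)^2*(k - 3)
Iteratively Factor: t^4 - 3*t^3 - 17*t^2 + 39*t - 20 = (t - 1)*(t^3 - 2*t^2 - 19*t + 20) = (t - 1)^2*(t^2 - t - 20) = (t - 5)*(t - 1)^2*(t + 4)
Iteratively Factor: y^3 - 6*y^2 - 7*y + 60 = (y - 5)*(y^2 - y - 12) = (y - 5)*(y + 3)*(y - 4)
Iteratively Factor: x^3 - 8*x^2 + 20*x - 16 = (x - 2)*(x^2 - 6*x + 8) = (x - 2)^2*(x - 4)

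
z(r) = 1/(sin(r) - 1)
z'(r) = -cos(r)/(sin(r) - 1)^2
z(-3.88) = -3.06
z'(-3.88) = 6.92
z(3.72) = -0.65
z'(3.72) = 0.35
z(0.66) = -2.58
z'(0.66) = -5.28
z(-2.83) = -0.77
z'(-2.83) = 0.56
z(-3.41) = -1.36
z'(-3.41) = 1.79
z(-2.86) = -0.78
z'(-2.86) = 0.59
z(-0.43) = -0.71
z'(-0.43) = -0.45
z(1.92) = -16.57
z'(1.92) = 93.93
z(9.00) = -1.70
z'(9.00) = 2.64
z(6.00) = -0.78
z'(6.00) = -0.59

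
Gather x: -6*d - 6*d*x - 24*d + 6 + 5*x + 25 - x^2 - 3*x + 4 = -30*d - x^2 + x*(2 - 6*d) + 35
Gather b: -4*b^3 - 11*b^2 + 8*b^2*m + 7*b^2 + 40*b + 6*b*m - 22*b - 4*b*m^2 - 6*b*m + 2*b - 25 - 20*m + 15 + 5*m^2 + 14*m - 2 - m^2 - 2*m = -4*b^3 + b^2*(8*m - 4) + b*(20 - 4*m^2) + 4*m^2 - 8*m - 12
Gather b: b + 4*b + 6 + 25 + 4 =5*b + 35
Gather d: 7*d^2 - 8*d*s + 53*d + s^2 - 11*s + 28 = 7*d^2 + d*(53 - 8*s) + s^2 - 11*s + 28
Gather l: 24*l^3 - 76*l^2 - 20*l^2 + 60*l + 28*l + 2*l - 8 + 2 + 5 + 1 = 24*l^3 - 96*l^2 + 90*l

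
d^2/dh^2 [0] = 0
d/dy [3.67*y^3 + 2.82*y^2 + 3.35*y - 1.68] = 11.01*y^2 + 5.64*y + 3.35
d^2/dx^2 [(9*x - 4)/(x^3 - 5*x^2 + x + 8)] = 2*((9*x - 4)*(3*x^2 - 10*x + 1)^2 + (-27*x^2 + 90*x - (3*x - 5)*(9*x - 4) - 9)*(x^3 - 5*x^2 + x + 8))/(x^3 - 5*x^2 + x + 8)^3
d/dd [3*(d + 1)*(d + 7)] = 6*d + 24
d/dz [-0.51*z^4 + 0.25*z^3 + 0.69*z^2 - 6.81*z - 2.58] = -2.04*z^3 + 0.75*z^2 + 1.38*z - 6.81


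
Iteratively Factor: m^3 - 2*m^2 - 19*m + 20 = (m - 5)*(m^2 + 3*m - 4) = (m - 5)*(m + 4)*(m - 1)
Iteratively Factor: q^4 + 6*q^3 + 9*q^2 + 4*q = (q + 4)*(q^3 + 2*q^2 + q) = q*(q + 4)*(q^2 + 2*q + 1) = q*(q + 1)*(q + 4)*(q + 1)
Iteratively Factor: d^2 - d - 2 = (d - 2)*(d + 1)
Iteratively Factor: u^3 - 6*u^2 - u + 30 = (u - 5)*(u^2 - u - 6) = (u - 5)*(u + 2)*(u - 3)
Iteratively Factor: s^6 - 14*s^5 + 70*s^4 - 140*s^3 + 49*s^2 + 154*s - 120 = (s - 2)*(s^5 - 12*s^4 + 46*s^3 - 48*s^2 - 47*s + 60) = (s - 3)*(s - 2)*(s^4 - 9*s^3 + 19*s^2 + 9*s - 20) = (s - 5)*(s - 3)*(s - 2)*(s^3 - 4*s^2 - s + 4) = (s - 5)*(s - 3)*(s - 2)*(s + 1)*(s^2 - 5*s + 4) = (s - 5)*(s - 4)*(s - 3)*(s - 2)*(s + 1)*(s - 1)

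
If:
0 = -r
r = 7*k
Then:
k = 0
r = 0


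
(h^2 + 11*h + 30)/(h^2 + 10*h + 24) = (h + 5)/(h + 4)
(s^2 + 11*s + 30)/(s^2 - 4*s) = (s^2 + 11*s + 30)/(s*(s - 4))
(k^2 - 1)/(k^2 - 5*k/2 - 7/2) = 2*(k - 1)/(2*k - 7)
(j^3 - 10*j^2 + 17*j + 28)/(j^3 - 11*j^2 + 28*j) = (j + 1)/j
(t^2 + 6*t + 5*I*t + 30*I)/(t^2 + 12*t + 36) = (t + 5*I)/(t + 6)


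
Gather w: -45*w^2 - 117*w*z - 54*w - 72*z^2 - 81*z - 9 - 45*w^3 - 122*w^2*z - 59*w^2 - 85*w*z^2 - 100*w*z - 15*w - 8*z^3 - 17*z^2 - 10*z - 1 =-45*w^3 + w^2*(-122*z - 104) + w*(-85*z^2 - 217*z - 69) - 8*z^3 - 89*z^2 - 91*z - 10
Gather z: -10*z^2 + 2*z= -10*z^2 + 2*z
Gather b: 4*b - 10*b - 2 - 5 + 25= 18 - 6*b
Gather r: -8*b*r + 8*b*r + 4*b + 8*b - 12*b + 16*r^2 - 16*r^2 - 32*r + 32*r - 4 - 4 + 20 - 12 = 0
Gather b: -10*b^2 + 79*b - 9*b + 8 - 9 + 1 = -10*b^2 + 70*b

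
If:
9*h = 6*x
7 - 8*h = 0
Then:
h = 7/8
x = 21/16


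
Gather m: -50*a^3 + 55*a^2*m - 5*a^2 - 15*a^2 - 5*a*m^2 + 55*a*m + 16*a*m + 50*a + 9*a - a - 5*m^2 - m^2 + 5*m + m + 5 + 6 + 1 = -50*a^3 - 20*a^2 + 58*a + m^2*(-5*a - 6) + m*(55*a^2 + 71*a + 6) + 12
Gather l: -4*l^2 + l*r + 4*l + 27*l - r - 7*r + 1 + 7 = -4*l^2 + l*(r + 31) - 8*r + 8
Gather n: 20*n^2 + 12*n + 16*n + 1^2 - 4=20*n^2 + 28*n - 3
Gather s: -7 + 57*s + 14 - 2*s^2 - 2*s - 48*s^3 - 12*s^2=-48*s^3 - 14*s^2 + 55*s + 7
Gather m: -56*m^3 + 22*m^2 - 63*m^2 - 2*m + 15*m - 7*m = -56*m^3 - 41*m^2 + 6*m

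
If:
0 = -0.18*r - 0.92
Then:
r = -5.11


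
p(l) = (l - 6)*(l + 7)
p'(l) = 2*l + 1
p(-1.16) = -41.81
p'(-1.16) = -1.32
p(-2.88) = -36.59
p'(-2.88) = -4.76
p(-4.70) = -24.61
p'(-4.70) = -8.40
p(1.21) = -39.33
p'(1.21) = 3.42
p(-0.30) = -42.21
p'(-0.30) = 0.40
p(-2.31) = -38.97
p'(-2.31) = -3.62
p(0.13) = -41.85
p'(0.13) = 1.26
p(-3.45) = -33.55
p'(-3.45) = -5.90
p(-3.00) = -36.00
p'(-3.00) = -5.00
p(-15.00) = 168.00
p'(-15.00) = -29.00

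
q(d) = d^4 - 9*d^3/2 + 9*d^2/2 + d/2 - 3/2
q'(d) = 4*d^3 - 27*d^2/2 + 9*d + 1/2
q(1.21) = -0.13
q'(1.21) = -1.29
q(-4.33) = 797.55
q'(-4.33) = -616.31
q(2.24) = -3.20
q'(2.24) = -2.12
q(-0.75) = 2.87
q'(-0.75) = -15.53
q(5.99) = 483.19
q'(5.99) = 429.72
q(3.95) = 36.79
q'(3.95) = 71.94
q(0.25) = -1.16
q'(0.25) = 1.97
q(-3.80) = 517.02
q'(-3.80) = -448.13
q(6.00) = 487.50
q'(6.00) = 432.50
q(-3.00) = 240.00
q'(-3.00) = -256.00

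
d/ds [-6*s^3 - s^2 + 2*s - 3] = -18*s^2 - 2*s + 2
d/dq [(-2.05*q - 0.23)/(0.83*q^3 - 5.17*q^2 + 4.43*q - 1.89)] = (3.403*q^3 - 10.0258*q^2 - 2.3782*q + 4.8934)/(0.6889*q^6 - 8.5822*q^5 + 34.0827*q^4 - 48.9436*q^3 + 39.1675*q^2 - 16.7454*q + 3.5721)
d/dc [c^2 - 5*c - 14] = 2*c - 5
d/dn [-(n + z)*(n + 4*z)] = -2*n - 5*z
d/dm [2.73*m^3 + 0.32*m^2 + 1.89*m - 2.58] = 8.19*m^2 + 0.64*m + 1.89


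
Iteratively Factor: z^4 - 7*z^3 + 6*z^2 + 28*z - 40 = (z - 5)*(z^3 - 2*z^2 - 4*z + 8) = (z - 5)*(z - 2)*(z^2 - 4) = (z - 5)*(z - 2)^2*(z + 2)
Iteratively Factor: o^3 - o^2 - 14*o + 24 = (o + 4)*(o^2 - 5*o + 6) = (o - 3)*(o + 4)*(o - 2)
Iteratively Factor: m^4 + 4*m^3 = (m + 4)*(m^3) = m*(m + 4)*(m^2) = m^2*(m + 4)*(m)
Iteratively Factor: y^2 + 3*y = (y + 3)*(y)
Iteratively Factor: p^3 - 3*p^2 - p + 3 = (p + 1)*(p^2 - 4*p + 3) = (p - 1)*(p + 1)*(p - 3)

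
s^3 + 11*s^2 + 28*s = s*(s + 4)*(s + 7)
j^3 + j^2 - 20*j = j*(j - 4)*(j + 5)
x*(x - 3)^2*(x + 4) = x^4 - 2*x^3 - 15*x^2 + 36*x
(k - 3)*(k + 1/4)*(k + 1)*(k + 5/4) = k^4 - k^3/2 - 91*k^2/16 - 41*k/8 - 15/16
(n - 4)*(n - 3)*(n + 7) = n^3 - 37*n + 84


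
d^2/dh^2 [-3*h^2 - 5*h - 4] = -6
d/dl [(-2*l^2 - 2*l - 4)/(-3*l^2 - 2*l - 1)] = 2*(-l^2 - 10*l - 3)/(9*l^4 + 12*l^3 + 10*l^2 + 4*l + 1)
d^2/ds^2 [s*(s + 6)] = 2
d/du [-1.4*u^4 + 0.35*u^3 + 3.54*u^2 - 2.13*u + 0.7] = -5.6*u^3 + 1.05*u^2 + 7.08*u - 2.13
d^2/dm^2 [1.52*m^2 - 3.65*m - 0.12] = 3.04000000000000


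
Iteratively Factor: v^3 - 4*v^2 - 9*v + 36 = (v - 3)*(v^2 - v - 12) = (v - 4)*(v - 3)*(v + 3)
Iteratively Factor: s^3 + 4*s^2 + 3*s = (s)*(s^2 + 4*s + 3) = s*(s + 1)*(s + 3)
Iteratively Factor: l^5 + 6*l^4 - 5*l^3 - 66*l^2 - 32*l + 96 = (l - 1)*(l^4 + 7*l^3 + 2*l^2 - 64*l - 96) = (l - 3)*(l - 1)*(l^3 + 10*l^2 + 32*l + 32) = (l - 3)*(l - 1)*(l + 4)*(l^2 + 6*l + 8) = (l - 3)*(l - 1)*(l + 2)*(l + 4)*(l + 4)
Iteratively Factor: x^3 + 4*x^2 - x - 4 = (x + 1)*(x^2 + 3*x - 4) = (x + 1)*(x + 4)*(x - 1)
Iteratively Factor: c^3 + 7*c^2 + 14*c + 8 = (c + 1)*(c^2 + 6*c + 8) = (c + 1)*(c + 4)*(c + 2)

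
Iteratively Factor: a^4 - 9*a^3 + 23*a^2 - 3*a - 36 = (a + 1)*(a^3 - 10*a^2 + 33*a - 36) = (a - 3)*(a + 1)*(a^2 - 7*a + 12) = (a - 4)*(a - 3)*(a + 1)*(a - 3)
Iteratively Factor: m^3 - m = (m + 1)*(m^2 - m) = m*(m + 1)*(m - 1)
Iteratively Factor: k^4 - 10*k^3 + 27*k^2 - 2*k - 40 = (k - 4)*(k^3 - 6*k^2 + 3*k + 10) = (k - 5)*(k - 4)*(k^2 - k - 2) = (k - 5)*(k - 4)*(k + 1)*(k - 2)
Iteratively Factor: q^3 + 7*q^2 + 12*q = (q + 4)*(q^2 + 3*q) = (q + 3)*(q + 4)*(q)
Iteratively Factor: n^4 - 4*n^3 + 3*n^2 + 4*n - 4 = (n + 1)*(n^3 - 5*n^2 + 8*n - 4) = (n - 1)*(n + 1)*(n^2 - 4*n + 4) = (n - 2)*(n - 1)*(n + 1)*(n - 2)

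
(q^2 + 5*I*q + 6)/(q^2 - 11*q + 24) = (q^2 + 5*I*q + 6)/(q^2 - 11*q + 24)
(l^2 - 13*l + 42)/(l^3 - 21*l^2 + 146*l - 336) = 1/(l - 8)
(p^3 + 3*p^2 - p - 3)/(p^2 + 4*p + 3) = p - 1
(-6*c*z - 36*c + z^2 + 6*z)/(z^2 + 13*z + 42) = (-6*c + z)/(z + 7)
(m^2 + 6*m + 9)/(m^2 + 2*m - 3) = (m + 3)/(m - 1)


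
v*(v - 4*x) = v^2 - 4*v*x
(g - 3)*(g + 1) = g^2 - 2*g - 3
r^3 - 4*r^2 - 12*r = r*(r - 6)*(r + 2)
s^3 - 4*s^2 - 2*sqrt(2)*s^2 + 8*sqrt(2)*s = s*(s - 4)*(s - 2*sqrt(2))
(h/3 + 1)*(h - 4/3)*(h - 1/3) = h^3/3 + 4*h^2/9 - 41*h/27 + 4/9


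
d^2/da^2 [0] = 0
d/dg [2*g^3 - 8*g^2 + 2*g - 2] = 6*g^2 - 16*g + 2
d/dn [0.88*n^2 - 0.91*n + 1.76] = 1.76*n - 0.91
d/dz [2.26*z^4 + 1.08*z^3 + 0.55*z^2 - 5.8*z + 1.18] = 9.04*z^3 + 3.24*z^2 + 1.1*z - 5.8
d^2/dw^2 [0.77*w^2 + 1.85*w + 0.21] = 1.54000000000000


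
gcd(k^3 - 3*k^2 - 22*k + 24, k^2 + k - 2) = k - 1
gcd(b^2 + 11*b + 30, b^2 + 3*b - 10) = b + 5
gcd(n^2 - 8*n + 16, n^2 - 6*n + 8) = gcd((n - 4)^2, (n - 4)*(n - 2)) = n - 4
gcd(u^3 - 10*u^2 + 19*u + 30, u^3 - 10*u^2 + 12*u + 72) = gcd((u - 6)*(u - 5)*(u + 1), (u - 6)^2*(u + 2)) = u - 6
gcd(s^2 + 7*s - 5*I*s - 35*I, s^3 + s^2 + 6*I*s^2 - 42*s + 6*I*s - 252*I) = s + 7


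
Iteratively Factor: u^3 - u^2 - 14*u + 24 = (u - 3)*(u^2 + 2*u - 8) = (u - 3)*(u - 2)*(u + 4)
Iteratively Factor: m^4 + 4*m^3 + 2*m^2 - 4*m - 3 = (m + 1)*(m^3 + 3*m^2 - m - 3) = (m + 1)*(m + 3)*(m^2 - 1) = (m - 1)*(m + 1)*(m + 3)*(m + 1)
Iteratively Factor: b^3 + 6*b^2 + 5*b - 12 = (b - 1)*(b^2 + 7*b + 12) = (b - 1)*(b + 4)*(b + 3)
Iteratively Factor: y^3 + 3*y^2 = (y)*(y^2 + 3*y) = y^2*(y + 3)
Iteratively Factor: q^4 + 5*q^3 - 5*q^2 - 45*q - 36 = (q + 4)*(q^3 + q^2 - 9*q - 9) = (q + 1)*(q + 4)*(q^2 - 9) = (q - 3)*(q + 1)*(q + 4)*(q + 3)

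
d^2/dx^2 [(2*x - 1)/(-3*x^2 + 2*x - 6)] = 2*(-4*(2*x - 1)*(3*x - 1)^2 + (18*x - 7)*(3*x^2 - 2*x + 6))/(3*x^2 - 2*x + 6)^3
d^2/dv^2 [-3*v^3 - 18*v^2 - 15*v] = -18*v - 36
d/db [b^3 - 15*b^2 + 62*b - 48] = 3*b^2 - 30*b + 62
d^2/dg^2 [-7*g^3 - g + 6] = -42*g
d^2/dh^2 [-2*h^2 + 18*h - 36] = -4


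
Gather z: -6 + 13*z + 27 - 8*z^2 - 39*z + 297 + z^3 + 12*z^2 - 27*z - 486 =z^3 + 4*z^2 - 53*z - 168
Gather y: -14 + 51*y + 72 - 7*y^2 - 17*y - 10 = -7*y^2 + 34*y + 48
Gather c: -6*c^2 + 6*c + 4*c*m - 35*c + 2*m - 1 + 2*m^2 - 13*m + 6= -6*c^2 + c*(4*m - 29) + 2*m^2 - 11*m + 5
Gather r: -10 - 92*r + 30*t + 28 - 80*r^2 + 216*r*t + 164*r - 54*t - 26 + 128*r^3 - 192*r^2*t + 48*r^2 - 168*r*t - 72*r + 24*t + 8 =128*r^3 + r^2*(-192*t - 32) + 48*r*t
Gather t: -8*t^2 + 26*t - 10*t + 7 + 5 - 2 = -8*t^2 + 16*t + 10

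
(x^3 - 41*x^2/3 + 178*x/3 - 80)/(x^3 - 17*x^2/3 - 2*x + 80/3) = (x - 6)/(x + 2)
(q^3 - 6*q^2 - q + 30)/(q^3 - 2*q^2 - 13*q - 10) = (q - 3)/(q + 1)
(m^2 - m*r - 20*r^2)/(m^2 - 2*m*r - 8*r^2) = (-m^2 + m*r + 20*r^2)/(-m^2 + 2*m*r + 8*r^2)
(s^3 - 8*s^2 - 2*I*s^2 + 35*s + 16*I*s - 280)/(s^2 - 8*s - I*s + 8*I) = (s^2 - 2*I*s + 35)/(s - I)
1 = 1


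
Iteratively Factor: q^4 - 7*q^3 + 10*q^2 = (q)*(q^3 - 7*q^2 + 10*q) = q^2*(q^2 - 7*q + 10) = q^2*(q - 5)*(q - 2)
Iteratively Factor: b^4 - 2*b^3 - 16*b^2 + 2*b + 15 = (b - 1)*(b^3 - b^2 - 17*b - 15) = (b - 5)*(b - 1)*(b^2 + 4*b + 3) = (b - 5)*(b - 1)*(b + 3)*(b + 1)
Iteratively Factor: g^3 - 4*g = (g + 2)*(g^2 - 2*g) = g*(g + 2)*(g - 2)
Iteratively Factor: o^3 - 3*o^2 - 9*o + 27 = (o + 3)*(o^2 - 6*o + 9) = (o - 3)*(o + 3)*(o - 3)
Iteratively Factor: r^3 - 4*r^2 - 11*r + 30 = (r - 5)*(r^2 + r - 6) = (r - 5)*(r + 3)*(r - 2)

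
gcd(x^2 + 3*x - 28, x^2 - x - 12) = x - 4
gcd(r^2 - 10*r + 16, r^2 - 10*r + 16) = r^2 - 10*r + 16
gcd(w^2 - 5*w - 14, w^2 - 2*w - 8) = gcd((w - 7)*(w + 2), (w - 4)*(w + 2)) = w + 2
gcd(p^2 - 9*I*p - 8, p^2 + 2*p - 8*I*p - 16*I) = p - 8*I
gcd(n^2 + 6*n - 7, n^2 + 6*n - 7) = n^2 + 6*n - 7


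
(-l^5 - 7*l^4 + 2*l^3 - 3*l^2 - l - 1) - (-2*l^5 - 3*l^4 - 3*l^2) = l^5 - 4*l^4 + 2*l^3 - l - 1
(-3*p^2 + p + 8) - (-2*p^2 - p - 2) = -p^2 + 2*p + 10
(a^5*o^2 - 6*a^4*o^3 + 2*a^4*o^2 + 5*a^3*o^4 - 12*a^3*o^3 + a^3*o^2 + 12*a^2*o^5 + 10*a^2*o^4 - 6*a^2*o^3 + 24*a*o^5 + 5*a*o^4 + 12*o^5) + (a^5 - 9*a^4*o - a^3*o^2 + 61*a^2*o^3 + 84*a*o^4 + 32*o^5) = a^5*o^2 + a^5 - 6*a^4*o^3 + 2*a^4*o^2 - 9*a^4*o + 5*a^3*o^4 - 12*a^3*o^3 + 12*a^2*o^5 + 10*a^2*o^4 + 55*a^2*o^3 + 24*a*o^5 + 89*a*o^4 + 44*o^5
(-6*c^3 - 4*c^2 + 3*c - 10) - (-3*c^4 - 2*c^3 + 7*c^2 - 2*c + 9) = 3*c^4 - 4*c^3 - 11*c^2 + 5*c - 19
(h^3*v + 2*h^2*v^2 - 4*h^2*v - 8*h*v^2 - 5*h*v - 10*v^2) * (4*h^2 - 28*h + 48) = 4*h^5*v + 8*h^4*v^2 - 44*h^4*v - 88*h^3*v^2 + 140*h^3*v + 280*h^2*v^2 - 52*h^2*v - 104*h*v^2 - 240*h*v - 480*v^2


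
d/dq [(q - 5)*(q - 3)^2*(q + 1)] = 4*q^3 - 30*q^2 + 56*q - 6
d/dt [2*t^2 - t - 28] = 4*t - 1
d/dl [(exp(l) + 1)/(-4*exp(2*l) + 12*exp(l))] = (exp(2*l) + 2*exp(l) - 3)*exp(-l)/(4*(exp(2*l) - 6*exp(l) + 9))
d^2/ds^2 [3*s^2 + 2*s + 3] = 6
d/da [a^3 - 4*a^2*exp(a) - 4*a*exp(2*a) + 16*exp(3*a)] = -4*a^2*exp(a) + 3*a^2 - 8*a*exp(2*a) - 8*a*exp(a) + 48*exp(3*a) - 4*exp(2*a)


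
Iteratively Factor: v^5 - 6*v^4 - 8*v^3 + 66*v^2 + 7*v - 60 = (v + 3)*(v^4 - 9*v^3 + 19*v^2 + 9*v - 20) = (v + 1)*(v + 3)*(v^3 - 10*v^2 + 29*v - 20) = (v - 1)*(v + 1)*(v + 3)*(v^2 - 9*v + 20) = (v - 4)*(v - 1)*(v + 1)*(v + 3)*(v - 5)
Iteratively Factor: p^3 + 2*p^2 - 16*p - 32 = (p + 4)*(p^2 - 2*p - 8) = (p - 4)*(p + 4)*(p + 2)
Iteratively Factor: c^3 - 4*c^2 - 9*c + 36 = (c + 3)*(c^2 - 7*c + 12) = (c - 4)*(c + 3)*(c - 3)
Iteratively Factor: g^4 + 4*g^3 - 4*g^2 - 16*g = (g + 4)*(g^3 - 4*g) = (g + 2)*(g + 4)*(g^2 - 2*g) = g*(g + 2)*(g + 4)*(g - 2)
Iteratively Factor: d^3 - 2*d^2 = (d)*(d^2 - 2*d) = d*(d - 2)*(d)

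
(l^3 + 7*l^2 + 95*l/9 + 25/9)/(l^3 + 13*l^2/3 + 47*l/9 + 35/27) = 3*(l + 5)/(3*l + 7)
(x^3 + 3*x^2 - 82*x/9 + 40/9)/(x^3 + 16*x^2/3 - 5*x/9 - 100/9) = (3*x - 2)/(3*x + 5)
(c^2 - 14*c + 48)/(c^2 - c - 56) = (c - 6)/(c + 7)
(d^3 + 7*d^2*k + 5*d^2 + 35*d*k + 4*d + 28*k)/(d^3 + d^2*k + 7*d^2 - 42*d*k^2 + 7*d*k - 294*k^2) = (d^2 + 5*d + 4)/(d^2 - 6*d*k + 7*d - 42*k)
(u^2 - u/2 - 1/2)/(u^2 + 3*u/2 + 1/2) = (u - 1)/(u + 1)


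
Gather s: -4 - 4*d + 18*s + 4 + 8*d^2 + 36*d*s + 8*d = 8*d^2 + 4*d + s*(36*d + 18)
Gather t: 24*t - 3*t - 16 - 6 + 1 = 21*t - 21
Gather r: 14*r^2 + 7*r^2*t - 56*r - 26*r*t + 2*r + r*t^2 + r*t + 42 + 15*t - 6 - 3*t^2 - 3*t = r^2*(7*t + 14) + r*(t^2 - 25*t - 54) - 3*t^2 + 12*t + 36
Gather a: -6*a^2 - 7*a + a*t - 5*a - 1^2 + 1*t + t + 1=-6*a^2 + a*(t - 12) + 2*t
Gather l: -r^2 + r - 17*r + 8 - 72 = -r^2 - 16*r - 64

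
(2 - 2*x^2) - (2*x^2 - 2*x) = -4*x^2 + 2*x + 2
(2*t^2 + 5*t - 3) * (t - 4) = 2*t^3 - 3*t^2 - 23*t + 12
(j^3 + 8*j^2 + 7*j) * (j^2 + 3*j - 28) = j^5 + 11*j^4 + 3*j^3 - 203*j^2 - 196*j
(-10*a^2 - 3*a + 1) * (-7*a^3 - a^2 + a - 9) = 70*a^5 + 31*a^4 - 14*a^3 + 86*a^2 + 28*a - 9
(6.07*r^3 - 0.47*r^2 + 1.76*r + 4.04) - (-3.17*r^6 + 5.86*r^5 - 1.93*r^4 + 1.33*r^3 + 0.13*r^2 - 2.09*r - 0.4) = 3.17*r^6 - 5.86*r^5 + 1.93*r^4 + 4.74*r^3 - 0.6*r^2 + 3.85*r + 4.44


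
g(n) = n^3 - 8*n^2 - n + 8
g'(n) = 3*n^2 - 16*n - 1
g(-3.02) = -89.49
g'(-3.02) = 74.68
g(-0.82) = 2.89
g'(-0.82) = 14.14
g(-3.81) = -159.63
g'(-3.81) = 103.51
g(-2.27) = -42.65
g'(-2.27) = 50.78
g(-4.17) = -199.45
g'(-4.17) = 117.89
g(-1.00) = 0.00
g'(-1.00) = 18.00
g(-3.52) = -131.22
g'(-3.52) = 92.49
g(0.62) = 4.54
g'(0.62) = -9.77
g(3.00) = -40.00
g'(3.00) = -22.00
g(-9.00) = -1360.00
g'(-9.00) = 386.00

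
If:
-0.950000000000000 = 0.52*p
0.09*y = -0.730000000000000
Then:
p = -1.83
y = -8.11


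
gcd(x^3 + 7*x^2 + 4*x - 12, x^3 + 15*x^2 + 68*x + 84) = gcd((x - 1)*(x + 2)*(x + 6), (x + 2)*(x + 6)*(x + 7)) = x^2 + 8*x + 12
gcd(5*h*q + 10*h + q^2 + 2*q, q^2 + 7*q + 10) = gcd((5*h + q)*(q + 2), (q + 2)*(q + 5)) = q + 2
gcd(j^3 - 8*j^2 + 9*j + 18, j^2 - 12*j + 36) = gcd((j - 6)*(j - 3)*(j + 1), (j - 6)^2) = j - 6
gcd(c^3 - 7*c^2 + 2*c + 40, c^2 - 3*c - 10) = c^2 - 3*c - 10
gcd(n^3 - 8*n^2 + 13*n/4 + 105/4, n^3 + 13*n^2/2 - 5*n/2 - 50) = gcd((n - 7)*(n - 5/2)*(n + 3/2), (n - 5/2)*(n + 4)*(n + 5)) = n - 5/2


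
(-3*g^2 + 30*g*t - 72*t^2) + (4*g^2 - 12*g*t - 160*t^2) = g^2 + 18*g*t - 232*t^2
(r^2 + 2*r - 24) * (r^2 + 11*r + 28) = r^4 + 13*r^3 + 26*r^2 - 208*r - 672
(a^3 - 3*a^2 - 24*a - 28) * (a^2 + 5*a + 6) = a^5 + 2*a^4 - 33*a^3 - 166*a^2 - 284*a - 168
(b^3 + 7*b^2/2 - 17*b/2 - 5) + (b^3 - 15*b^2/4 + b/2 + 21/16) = 2*b^3 - b^2/4 - 8*b - 59/16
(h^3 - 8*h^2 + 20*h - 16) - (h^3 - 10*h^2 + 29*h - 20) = 2*h^2 - 9*h + 4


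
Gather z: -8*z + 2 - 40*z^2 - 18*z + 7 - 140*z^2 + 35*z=-180*z^2 + 9*z + 9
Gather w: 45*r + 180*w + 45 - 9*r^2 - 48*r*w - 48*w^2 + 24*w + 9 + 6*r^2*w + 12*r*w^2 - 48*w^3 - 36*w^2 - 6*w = -9*r^2 + 45*r - 48*w^3 + w^2*(12*r - 84) + w*(6*r^2 - 48*r + 198) + 54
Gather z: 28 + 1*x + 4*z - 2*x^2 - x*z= -2*x^2 + x + z*(4 - x) + 28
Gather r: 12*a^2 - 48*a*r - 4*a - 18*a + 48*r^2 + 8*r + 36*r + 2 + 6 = 12*a^2 - 22*a + 48*r^2 + r*(44 - 48*a) + 8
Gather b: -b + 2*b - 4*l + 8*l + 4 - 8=b + 4*l - 4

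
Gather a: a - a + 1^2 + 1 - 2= 0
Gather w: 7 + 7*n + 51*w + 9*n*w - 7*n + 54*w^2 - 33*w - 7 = 54*w^2 + w*(9*n + 18)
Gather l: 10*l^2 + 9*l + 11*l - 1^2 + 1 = 10*l^2 + 20*l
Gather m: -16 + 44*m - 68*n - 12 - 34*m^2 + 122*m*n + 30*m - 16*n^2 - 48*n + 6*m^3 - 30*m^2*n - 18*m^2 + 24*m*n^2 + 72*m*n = 6*m^3 + m^2*(-30*n - 52) + m*(24*n^2 + 194*n + 74) - 16*n^2 - 116*n - 28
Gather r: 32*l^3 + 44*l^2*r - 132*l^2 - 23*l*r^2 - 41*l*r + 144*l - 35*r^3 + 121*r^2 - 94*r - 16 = 32*l^3 - 132*l^2 + 144*l - 35*r^3 + r^2*(121 - 23*l) + r*(44*l^2 - 41*l - 94) - 16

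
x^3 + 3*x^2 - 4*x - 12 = (x - 2)*(x + 2)*(x + 3)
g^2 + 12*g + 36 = (g + 6)^2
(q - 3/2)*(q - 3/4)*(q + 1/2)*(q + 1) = q^4 - 3*q^3/4 - 7*q^2/4 + 9*q/16 + 9/16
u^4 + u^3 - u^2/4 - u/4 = u*(u - 1/2)*(u + 1/2)*(u + 1)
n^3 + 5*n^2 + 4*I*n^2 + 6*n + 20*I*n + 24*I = (n + 2)*(n + 3)*(n + 4*I)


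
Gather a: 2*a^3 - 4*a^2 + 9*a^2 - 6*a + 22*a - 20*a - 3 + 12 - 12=2*a^3 + 5*a^2 - 4*a - 3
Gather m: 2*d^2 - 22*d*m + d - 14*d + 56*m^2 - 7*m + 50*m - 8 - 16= 2*d^2 - 13*d + 56*m^2 + m*(43 - 22*d) - 24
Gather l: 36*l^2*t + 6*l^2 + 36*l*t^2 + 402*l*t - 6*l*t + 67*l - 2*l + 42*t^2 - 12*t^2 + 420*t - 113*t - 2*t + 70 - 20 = l^2*(36*t + 6) + l*(36*t^2 + 396*t + 65) + 30*t^2 + 305*t + 50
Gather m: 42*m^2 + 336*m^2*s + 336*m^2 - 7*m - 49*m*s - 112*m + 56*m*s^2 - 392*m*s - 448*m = m^2*(336*s + 378) + m*(56*s^2 - 441*s - 567)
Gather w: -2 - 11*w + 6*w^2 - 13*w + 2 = 6*w^2 - 24*w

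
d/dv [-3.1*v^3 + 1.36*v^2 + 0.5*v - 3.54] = -9.3*v^2 + 2.72*v + 0.5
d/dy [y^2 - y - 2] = 2*y - 1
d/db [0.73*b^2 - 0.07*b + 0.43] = 1.46*b - 0.07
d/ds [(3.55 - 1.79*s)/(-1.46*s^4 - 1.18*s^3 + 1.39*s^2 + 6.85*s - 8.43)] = (-7.8402*s^4 + 16.5076*s^3 + 15.0551*s^2 - 9.869*s - 9.2278)/(2.1316*s^8 + 3.4456*s^7 - 2.6664*s^6 - 23.2824*s^5 + 10.3817*s^4 + 38.9378*s^3 + 23.4871*s^2 - 115.491*s + 71.0649)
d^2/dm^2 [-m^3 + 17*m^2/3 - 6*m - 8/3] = 34/3 - 6*m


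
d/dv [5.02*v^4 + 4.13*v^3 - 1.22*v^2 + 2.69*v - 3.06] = 20.08*v^3 + 12.39*v^2 - 2.44*v + 2.69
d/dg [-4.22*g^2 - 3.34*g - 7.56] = -8.44*g - 3.34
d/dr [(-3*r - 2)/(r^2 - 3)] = (3*r^2 + 4*r + 9)/(r^4 - 6*r^2 + 9)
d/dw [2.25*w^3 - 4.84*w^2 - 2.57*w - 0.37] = 6.75*w^2 - 9.68*w - 2.57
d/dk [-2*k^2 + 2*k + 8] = 2 - 4*k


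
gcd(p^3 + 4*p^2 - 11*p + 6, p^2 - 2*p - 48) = p + 6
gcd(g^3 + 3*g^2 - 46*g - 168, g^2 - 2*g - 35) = g - 7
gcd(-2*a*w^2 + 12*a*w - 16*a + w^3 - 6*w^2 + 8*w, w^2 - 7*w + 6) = 1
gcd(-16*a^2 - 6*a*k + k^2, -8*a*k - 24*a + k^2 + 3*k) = 8*a - k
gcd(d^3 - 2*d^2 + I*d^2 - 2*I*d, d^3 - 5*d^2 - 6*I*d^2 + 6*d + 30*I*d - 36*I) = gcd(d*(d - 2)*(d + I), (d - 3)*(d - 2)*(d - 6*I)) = d - 2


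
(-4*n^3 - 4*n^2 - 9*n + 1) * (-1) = 4*n^3 + 4*n^2 + 9*n - 1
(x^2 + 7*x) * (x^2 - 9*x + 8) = x^4 - 2*x^3 - 55*x^2 + 56*x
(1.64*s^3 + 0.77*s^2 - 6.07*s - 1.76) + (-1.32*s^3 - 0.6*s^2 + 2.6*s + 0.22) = 0.32*s^3 + 0.17*s^2 - 3.47*s - 1.54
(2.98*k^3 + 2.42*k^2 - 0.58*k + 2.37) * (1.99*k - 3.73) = 5.9302*k^4 - 6.2996*k^3 - 10.1808*k^2 + 6.8797*k - 8.8401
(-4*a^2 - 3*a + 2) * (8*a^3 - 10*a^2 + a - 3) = -32*a^5 + 16*a^4 + 42*a^3 - 11*a^2 + 11*a - 6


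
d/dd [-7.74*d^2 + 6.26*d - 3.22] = 6.26 - 15.48*d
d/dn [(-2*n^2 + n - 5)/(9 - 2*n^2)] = (2*n^2 - 56*n + 9)/(4*n^4 - 36*n^2 + 81)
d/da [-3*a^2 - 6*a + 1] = -6*a - 6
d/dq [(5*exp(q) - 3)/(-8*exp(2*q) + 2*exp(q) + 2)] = ((5*exp(q) - 3)*(8*exp(q) - 1) - 20*exp(2*q) + 5*exp(q) + 5)*exp(q)/(2*(-4*exp(2*q) + exp(q) + 1)^2)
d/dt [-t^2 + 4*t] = 4 - 2*t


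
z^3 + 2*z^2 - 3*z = z*(z - 1)*(z + 3)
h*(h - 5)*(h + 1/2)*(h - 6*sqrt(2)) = h^4 - 6*sqrt(2)*h^3 - 9*h^3/2 - 5*h^2/2 + 27*sqrt(2)*h^2 + 15*sqrt(2)*h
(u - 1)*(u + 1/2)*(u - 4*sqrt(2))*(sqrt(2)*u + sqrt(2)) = sqrt(2)*u^4 - 8*u^3 + sqrt(2)*u^3/2 - 4*u^2 - sqrt(2)*u^2 - sqrt(2)*u/2 + 8*u + 4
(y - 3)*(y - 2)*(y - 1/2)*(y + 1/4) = y^4 - 21*y^3/4 + 57*y^2/8 - 7*y/8 - 3/4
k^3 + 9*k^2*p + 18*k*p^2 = k*(k + 3*p)*(k + 6*p)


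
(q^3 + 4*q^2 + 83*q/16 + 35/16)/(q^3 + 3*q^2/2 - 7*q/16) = (4*q^2 + 9*q + 5)/(q*(4*q - 1))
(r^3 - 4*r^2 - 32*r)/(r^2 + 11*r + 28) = r*(r - 8)/(r + 7)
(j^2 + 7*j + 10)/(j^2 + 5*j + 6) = (j + 5)/(j + 3)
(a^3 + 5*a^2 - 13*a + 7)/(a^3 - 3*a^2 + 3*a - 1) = (a + 7)/(a - 1)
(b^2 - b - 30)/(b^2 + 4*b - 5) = (b - 6)/(b - 1)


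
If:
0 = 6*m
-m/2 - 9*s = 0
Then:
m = 0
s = 0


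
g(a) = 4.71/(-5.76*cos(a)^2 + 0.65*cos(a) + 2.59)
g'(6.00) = 3.12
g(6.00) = -2.25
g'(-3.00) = -0.59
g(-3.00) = -1.27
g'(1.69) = 1.60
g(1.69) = 1.94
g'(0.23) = -2.27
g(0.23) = -2.10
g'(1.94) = 8.19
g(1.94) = 2.93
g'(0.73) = -1618.79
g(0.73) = -37.96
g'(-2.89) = -1.17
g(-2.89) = -1.37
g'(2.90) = 1.11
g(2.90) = -1.36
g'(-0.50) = 13.13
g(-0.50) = -3.69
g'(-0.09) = 0.75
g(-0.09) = -1.90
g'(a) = 4.71*(-11.52*sin(a)*cos(a) + 0.65*sin(a))/(-5.76*cos(a)^2 + 0.65*cos(a) + 2.59)^2 = (3.0615 - 54.2592*cos(a))*sin(a)/(-5.76*cos(a)^2 + 0.65*cos(a) + 2.59)^2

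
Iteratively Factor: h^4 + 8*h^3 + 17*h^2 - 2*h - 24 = (h - 1)*(h^3 + 9*h^2 + 26*h + 24) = (h - 1)*(h + 4)*(h^2 + 5*h + 6) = (h - 1)*(h + 3)*(h + 4)*(h + 2)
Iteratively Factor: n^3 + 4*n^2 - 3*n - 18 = (n - 2)*(n^2 + 6*n + 9) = (n - 2)*(n + 3)*(n + 3)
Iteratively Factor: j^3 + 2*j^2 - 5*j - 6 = (j + 1)*(j^2 + j - 6) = (j + 1)*(j + 3)*(j - 2)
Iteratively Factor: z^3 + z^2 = (z)*(z^2 + z) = z*(z + 1)*(z)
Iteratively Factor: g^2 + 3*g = (g)*(g + 3)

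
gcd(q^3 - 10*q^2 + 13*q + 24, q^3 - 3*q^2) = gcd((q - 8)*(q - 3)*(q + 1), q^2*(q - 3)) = q - 3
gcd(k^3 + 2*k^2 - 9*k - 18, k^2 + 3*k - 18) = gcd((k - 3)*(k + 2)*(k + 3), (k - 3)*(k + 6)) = k - 3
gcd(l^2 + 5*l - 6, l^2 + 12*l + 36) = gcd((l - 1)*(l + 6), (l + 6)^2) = l + 6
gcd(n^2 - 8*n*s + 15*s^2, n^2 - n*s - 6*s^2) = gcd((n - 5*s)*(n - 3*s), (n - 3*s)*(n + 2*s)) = -n + 3*s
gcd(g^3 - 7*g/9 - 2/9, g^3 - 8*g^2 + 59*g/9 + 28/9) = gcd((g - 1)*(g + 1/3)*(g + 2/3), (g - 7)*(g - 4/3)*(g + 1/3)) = g + 1/3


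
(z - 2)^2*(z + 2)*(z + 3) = z^4 + z^3 - 10*z^2 - 4*z + 24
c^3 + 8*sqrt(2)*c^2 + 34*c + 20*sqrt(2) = (c + sqrt(2))*(c + 2*sqrt(2))*(c + 5*sqrt(2))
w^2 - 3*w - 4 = (w - 4)*(w + 1)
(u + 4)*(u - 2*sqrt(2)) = u^2 - 2*sqrt(2)*u + 4*u - 8*sqrt(2)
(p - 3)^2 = p^2 - 6*p + 9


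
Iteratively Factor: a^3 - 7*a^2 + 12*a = (a - 3)*(a^2 - 4*a) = (a - 4)*(a - 3)*(a)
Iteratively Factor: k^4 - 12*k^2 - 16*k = (k)*(k^3 - 12*k - 16) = k*(k - 4)*(k^2 + 4*k + 4) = k*(k - 4)*(k + 2)*(k + 2)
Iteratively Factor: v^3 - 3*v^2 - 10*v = (v)*(v^2 - 3*v - 10) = v*(v + 2)*(v - 5)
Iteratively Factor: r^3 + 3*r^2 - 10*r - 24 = (r - 3)*(r^2 + 6*r + 8) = (r - 3)*(r + 2)*(r + 4)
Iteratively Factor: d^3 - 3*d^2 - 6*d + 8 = (d - 4)*(d^2 + d - 2) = (d - 4)*(d - 1)*(d + 2)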